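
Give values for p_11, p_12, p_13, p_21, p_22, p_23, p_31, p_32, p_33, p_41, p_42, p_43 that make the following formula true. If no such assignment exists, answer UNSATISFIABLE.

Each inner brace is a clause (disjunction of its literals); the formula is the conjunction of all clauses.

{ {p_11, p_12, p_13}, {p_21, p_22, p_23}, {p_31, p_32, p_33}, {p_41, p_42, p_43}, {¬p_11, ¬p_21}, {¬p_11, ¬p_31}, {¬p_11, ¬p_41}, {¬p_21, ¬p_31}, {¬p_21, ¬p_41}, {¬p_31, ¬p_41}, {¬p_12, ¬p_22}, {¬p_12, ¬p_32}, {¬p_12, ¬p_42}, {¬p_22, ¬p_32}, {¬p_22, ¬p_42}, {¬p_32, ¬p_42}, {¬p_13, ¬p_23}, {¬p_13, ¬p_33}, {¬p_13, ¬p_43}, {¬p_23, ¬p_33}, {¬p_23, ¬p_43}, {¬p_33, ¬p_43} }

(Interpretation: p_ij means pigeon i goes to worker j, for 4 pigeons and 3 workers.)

UNSATISFIABLE

Branch on p_11: set p_11 = False.
Branch on p_12: set p_12 = True.
The clause (¬p_22) is unit, so p_22 = False.
The clause (¬p_32) is unit, so p_32 = False.
The clause (¬p_42) is unit, so p_42 = False.
Branch on p_21: set p_21 = True.
The clause (¬p_31) is unit, so p_31 = False.
The clause (p_33) is unit, so p_33 = True.
The clause (¬p_41) is unit, so p_41 = False.
The clause (p_43) is unit, so p_43 = True.
That conflicts with the unit clause (¬p_43).
That branch fails; take p_21 = False instead.
The clause (p_23) is unit, so p_23 = True.
The clause (¬p_13) is unit, so p_13 = False.
The clause (¬p_33) is unit, so p_33 = False.
The clause (p_31) is unit, so p_31 = True.
The clause (¬p_41) is unit, so p_41 = False.
The clause (p_43) is unit, so p_43 = True.
That conflicts with the unit clause (¬p_43).
Either choice for p_21 ends in contradiction.
That branch fails; take p_12 = False instead.
The clause (p_13) is unit, so p_13 = True.
The clause (¬p_23) is unit, so p_23 = False.
The clause (¬p_33) is unit, so p_33 = False.
The clause (¬p_43) is unit, so p_43 = False.
Branch on p_21: set p_21 = True.
The clause (¬p_31) is unit, so p_31 = False.
The clause (p_32) is unit, so p_32 = True.
The clause (¬p_41) is unit, so p_41 = False.
The clause (p_42) is unit, so p_42 = True.
That conflicts with the unit clause (¬p_42).
That branch fails; take p_21 = False instead.
The clause (p_22) is unit, so p_22 = True.
The clause (¬p_32) is unit, so p_32 = False.
The clause (p_31) is unit, so p_31 = True.
The clause (¬p_41) is unit, so p_41 = False.
The clause (p_42) is unit, so p_42 = True.
That conflicts with the unit clause (¬p_42).
Either choice for p_21 ends in contradiction.
Either choice for p_12 ends in contradiction.
That branch fails; take p_11 = True instead.
The clause (¬p_21) is unit, so p_21 = False.
The clause (¬p_31) is unit, so p_31 = False.
The clause (¬p_41) is unit, so p_41 = False.
Branch on p_22: set p_22 = True.
The clause (¬p_12) is unit, so p_12 = False.
The clause (¬p_32) is unit, so p_32 = False.
The clause (p_33) is unit, so p_33 = True.
The clause (¬p_42) is unit, so p_42 = False.
The clause (p_43) is unit, so p_43 = True.
That conflicts with the unit clause (¬p_43).
That branch fails; take p_22 = False instead.
The clause (p_23) is unit, so p_23 = True.
The clause (¬p_13) is unit, so p_13 = False.
The clause (¬p_33) is unit, so p_33 = False.
The clause (p_32) is unit, so p_32 = True.
The clause (¬p_12) is unit, so p_12 = False.
The clause (¬p_42) is unit, so p_42 = False.
The clause (p_43) is unit, so p_43 = True.
That conflicts with the unit clause (¬p_43).
Either choice for p_22 ends in contradiction.
Either choice for p_11 ends in contradiction.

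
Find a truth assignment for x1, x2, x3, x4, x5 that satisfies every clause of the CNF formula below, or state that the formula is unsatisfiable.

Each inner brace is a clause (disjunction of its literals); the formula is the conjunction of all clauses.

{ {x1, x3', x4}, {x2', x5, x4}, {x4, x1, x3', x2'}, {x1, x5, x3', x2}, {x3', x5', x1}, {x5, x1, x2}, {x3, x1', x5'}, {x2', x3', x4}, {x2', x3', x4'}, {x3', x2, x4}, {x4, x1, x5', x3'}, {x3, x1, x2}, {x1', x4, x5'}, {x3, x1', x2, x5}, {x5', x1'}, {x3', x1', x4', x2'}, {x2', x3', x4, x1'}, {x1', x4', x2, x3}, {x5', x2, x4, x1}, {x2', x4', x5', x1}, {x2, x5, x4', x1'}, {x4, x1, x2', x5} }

Case x5 = 0:
Case x2 = 1:
The clause (x4) is unit, so x4 = 1.
The clause (x3') is unit, so x3 = 0.
No clause remains; x1 is free.

x1=1; x2=1; x3=0; x4=1; x5=0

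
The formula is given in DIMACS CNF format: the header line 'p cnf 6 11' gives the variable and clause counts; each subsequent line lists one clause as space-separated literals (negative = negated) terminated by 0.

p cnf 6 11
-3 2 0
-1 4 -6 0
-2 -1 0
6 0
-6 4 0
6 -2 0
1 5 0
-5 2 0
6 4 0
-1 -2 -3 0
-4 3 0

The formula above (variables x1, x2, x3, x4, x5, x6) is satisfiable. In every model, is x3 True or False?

Suppose x3 = False.
The clause (x6) is unit, so x6 = True.
The clause (x4) is unit, so x4 = True.
That conflicts with the unit clause (¬x4).
So every satisfying assignment has x3 = True.

True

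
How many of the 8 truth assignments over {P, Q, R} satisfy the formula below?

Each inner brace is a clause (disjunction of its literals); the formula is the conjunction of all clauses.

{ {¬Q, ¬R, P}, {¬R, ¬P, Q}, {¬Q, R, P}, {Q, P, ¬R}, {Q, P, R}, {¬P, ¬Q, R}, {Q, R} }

There are 2^3 = 8 truth assignments over (P, Q, R).
Check each against the 7 clauses (columns in the order P, Q, R):
  F F F  ✗ fails (Q ∨ P ∨ R)
  F F T  ✗ fails (Q ∨ P ∨ ¬R)
  F T F  ✗ fails (¬Q ∨ R ∨ P)
  F T T  ✗ fails (¬Q ∨ ¬R ∨ P)
  T F F  ✗ fails (Q ∨ R)
  T F T  ✗ fails (¬R ∨ ¬P ∨ Q)
  T T F  ✗ fails (¬P ∨ ¬Q ∨ R)
  T T T  ✓ satisfies all
1 of the 8 rows is a model.

1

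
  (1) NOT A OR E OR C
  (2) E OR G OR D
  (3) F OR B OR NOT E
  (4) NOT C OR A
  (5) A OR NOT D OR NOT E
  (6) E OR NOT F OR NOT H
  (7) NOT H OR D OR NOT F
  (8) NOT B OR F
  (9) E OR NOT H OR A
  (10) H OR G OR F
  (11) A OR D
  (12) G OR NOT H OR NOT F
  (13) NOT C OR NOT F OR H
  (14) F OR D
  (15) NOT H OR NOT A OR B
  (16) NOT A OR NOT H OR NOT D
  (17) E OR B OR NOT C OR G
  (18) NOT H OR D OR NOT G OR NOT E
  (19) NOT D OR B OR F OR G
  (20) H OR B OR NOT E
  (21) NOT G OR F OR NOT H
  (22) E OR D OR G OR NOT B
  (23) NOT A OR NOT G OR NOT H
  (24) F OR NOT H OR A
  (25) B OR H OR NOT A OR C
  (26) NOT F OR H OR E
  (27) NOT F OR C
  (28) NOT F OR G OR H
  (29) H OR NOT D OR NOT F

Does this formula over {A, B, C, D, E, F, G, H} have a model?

Yes

Suppose C = true.
The clause (A) is unit, so A = true.
Suppose B = false.
The clause (NOT H) is unit, so H = false.
The clause (NOT F) is unit, so F = false.
The clause (NOT E) is unit, so E = false.
The clause (G) is unit, so G = true.
The clause (D) is unit, so D = true.
This assignment satisfies each clause.
A satisfying assignment: A: true, B: false, C: true, D: true, E: false, F: false, G: true, H: false.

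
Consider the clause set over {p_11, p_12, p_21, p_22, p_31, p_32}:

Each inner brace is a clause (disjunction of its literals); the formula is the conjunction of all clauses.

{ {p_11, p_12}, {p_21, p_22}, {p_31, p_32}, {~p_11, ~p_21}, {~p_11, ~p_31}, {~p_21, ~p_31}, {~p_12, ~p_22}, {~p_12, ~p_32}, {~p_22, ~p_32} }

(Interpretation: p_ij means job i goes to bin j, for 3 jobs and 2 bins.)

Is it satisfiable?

Try p_11 = 1.
(~p_21) alone gives p_21 = 0.
(p_22) alone gives p_22 = 1.
(~p_31) alone gives p_31 = 0.
(p_32) alone gives p_32 = 1.
Now (~p_32) is unsatisfied and unit — conflict.
Undo p_11 and try p_11 = 0.
(p_12) alone gives p_12 = 1.
(~p_22) alone gives p_22 = 0.
(p_21) alone gives p_21 = 1.
(~p_31) alone gives p_31 = 0.
(p_32) alone gives p_32 = 1.
Now (~p_32) is unsatisfied and unit — conflict.
Neither p_11 = 1 nor p_11 = 0 works.
No assignment satisfies every clause.

No, unsatisfiable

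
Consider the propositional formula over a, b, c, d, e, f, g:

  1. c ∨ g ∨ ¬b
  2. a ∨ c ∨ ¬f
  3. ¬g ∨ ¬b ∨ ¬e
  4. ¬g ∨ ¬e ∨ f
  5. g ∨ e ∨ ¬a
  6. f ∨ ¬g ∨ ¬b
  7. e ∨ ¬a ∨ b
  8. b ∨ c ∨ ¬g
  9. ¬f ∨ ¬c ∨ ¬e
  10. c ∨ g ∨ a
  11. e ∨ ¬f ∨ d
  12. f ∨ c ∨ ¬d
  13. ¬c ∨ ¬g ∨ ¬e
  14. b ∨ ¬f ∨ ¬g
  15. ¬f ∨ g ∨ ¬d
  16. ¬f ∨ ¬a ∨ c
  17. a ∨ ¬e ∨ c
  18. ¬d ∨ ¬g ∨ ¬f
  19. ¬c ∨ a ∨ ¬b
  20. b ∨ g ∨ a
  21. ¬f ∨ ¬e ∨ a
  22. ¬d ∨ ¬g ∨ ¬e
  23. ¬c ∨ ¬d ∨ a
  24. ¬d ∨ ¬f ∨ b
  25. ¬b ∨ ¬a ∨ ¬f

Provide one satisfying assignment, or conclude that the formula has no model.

Case c = True:
Case f = False:
Case g = False:
Case e = True:
Case a = True:
No clause remains; b, d are free.

a=True; b=False; c=True; d=True; e=True; f=False; g=False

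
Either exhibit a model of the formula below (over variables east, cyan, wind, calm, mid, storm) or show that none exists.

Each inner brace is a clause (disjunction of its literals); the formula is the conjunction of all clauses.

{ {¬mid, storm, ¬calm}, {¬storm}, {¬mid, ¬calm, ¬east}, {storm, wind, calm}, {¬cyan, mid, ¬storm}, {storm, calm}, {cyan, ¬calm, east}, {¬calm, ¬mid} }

east: True,  cyan: False,  wind: True,  calm: True,  mid: False,  storm: False

From the singleton clause (¬storm), storm = False.
From the singleton clause (calm), calm = True.
From the singleton clause (¬mid), mid = False.
Suppose cyan = False.
From the singleton clause (east), east = True.
Every clause is now satisfied; wind is unconstrained.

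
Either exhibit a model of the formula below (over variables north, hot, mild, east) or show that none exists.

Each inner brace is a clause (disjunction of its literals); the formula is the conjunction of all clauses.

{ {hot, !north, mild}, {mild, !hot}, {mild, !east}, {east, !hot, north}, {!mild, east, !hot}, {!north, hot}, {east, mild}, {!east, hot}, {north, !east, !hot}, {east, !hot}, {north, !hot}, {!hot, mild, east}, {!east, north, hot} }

Branch on mild: set mild = true.
Branch on east: set east = false.
From the singleton clause (!hot), hot = false.
From the singleton clause (!north), north = false.
Every clause now holds.

north ↦ false; hot ↦ false; mild ↦ true; east ↦ false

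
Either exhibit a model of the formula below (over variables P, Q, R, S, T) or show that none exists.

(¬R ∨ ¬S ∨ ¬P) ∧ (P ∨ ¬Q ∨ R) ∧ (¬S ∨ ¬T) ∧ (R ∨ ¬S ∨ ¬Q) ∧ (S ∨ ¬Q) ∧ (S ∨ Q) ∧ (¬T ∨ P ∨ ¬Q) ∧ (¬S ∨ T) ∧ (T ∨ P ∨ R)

UNSATISFIABLE

Case S = False:
The clause (¬Q) is unit, so Q = False.
But (Q) is also a unit clause — contradiction.
So S must be the other value — set S = True.
The clause (¬T) is unit, so T = False.
But (T) is also a unit clause — contradiction.
Both values of S lead to a conflict.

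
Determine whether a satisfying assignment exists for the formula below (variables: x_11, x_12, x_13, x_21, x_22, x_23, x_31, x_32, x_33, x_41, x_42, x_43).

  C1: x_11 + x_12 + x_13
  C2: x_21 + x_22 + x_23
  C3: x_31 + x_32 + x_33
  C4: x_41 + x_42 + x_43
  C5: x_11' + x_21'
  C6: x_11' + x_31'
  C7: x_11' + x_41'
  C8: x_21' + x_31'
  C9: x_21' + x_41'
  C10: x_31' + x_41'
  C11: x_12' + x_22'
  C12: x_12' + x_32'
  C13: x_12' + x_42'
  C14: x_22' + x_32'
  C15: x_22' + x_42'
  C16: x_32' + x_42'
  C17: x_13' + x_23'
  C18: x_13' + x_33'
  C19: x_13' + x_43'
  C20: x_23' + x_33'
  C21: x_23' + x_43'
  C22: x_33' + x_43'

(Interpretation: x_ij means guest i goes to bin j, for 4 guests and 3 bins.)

No, unsatisfiable

Case x_11 = 0:
Case x_12 = 1:
The clause (x_22') is unit, so x_22 = 0.
The clause (x_32') is unit, so x_32 = 0.
The clause (x_42') is unit, so x_42 = 0.
Case x_21 = 1:
The clause (x_31') is unit, so x_31 = 0.
The clause (x_33) is unit, so x_33 = 1.
The clause (x_41') is unit, so x_41 = 0.
The clause (x_43) is unit, so x_43 = 1.
Now (x_43') is unsatisfied and unit — conflict.
Undo x_21 and try x_21 = 0.
The clause (x_23) is unit, so x_23 = 1.
The clause (x_13') is unit, so x_13 = 0.
The clause (x_33') is unit, so x_33 = 0.
The clause (x_31) is unit, so x_31 = 1.
The clause (x_41') is unit, so x_41 = 0.
The clause (x_43) is unit, so x_43 = 1.
Now (x_43') is unsatisfied and unit — conflict.
Either choice for x_21 ends in contradiction.
Undo x_12 and try x_12 = 0.
The clause (x_13) is unit, so x_13 = 1.
The clause (x_23') is unit, so x_23 = 0.
The clause (x_33') is unit, so x_33 = 0.
The clause (x_43') is unit, so x_43 = 0.
Case x_21 = 1:
The clause (x_31') is unit, so x_31 = 0.
The clause (x_32) is unit, so x_32 = 1.
The clause (x_41') is unit, so x_41 = 0.
The clause (x_42) is unit, so x_42 = 1.
Now (x_42') is unsatisfied and unit — conflict.
Undo x_21 and try x_21 = 0.
The clause (x_22) is unit, so x_22 = 1.
The clause (x_32') is unit, so x_32 = 0.
The clause (x_31) is unit, so x_31 = 1.
The clause (x_41') is unit, so x_41 = 0.
The clause (x_42) is unit, so x_42 = 1.
Now (x_42') is unsatisfied and unit — conflict.
Either choice for x_21 ends in contradiction.
Either choice for x_12 ends in contradiction.
Undo x_11 and try x_11 = 1.
The clause (x_21') is unit, so x_21 = 0.
The clause (x_31') is unit, so x_31 = 0.
The clause (x_41') is unit, so x_41 = 0.
Case x_22 = 1:
The clause (x_12') is unit, so x_12 = 0.
The clause (x_32') is unit, so x_32 = 0.
The clause (x_33) is unit, so x_33 = 1.
The clause (x_42') is unit, so x_42 = 0.
The clause (x_43) is unit, so x_43 = 1.
Now (x_43') is unsatisfied and unit — conflict.
Undo x_22 and try x_22 = 0.
The clause (x_23) is unit, so x_23 = 1.
The clause (x_13') is unit, so x_13 = 0.
The clause (x_33') is unit, so x_33 = 0.
The clause (x_32) is unit, so x_32 = 1.
The clause (x_12') is unit, so x_12 = 0.
The clause (x_42') is unit, so x_42 = 0.
The clause (x_43) is unit, so x_43 = 1.
Now (x_43') is unsatisfied and unit — conflict.
Either choice for x_22 ends in contradiction.
Either choice for x_11 ends in contradiction.
No assignment satisfies every clause.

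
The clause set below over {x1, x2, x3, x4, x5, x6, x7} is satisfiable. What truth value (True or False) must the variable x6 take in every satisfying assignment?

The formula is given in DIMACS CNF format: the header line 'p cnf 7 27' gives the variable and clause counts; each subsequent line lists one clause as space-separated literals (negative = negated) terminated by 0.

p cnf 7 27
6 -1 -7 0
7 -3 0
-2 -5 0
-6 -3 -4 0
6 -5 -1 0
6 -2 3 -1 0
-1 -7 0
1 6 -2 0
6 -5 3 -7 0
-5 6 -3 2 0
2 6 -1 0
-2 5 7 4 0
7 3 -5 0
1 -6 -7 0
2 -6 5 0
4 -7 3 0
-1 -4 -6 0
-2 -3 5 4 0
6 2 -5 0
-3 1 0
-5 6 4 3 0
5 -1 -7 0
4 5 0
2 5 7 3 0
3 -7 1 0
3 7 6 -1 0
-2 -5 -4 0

True

Suppose x6 = False.
Try x1 = False.
From the singleton clause (¬x2), x2 = False.
From the singleton clause (¬x5), x5 = False.
From the singleton clause (¬x3), x3 = False.
From the singleton clause (x4), x4 = True.
From the singleton clause (x7), x7 = True.
But (¬x7) is also a unit clause — contradiction.
So x1 must be the other value — set x1 = True.
From the singleton clause (¬x7), x7 = False.
From the singleton clause (¬x3), x3 = False.
But (x3) is also a unit clause — contradiction.
Either choice for x1 ends in contradiction.
So every satisfying assignment has x6 = True.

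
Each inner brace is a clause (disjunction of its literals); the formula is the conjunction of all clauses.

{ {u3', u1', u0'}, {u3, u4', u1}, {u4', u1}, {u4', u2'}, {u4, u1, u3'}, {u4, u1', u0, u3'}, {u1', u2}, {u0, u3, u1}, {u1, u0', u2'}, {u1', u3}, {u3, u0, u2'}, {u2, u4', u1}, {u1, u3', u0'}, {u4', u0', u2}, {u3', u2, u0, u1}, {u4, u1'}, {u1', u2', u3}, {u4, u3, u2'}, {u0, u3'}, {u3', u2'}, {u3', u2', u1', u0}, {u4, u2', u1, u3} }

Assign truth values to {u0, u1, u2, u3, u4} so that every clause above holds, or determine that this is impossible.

u0=1; u1=0; u2=0; u3=0; u4=0

Try u4 = 0.
The clause (u1') is unit, so u1 = 0.
The clause (u3') is unit, so u3 = 0.
The clause (u0) is unit, so u0 = 1.
The clause (u2') is unit, so u2 = 0.
All clauses are satisfied.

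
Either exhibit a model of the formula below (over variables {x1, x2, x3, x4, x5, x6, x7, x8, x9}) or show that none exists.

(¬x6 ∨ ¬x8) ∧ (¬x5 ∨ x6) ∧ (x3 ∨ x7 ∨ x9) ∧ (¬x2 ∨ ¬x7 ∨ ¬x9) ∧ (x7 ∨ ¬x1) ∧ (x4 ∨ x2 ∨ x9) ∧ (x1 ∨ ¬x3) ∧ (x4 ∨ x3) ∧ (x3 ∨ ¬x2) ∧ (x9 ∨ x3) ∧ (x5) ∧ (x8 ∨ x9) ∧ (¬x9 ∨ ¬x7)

From the singleton clause (x5), x5 = True.
From the singleton clause (x6), x6 = True.
From the singleton clause (¬x8), x8 = False.
From the singleton clause (x9), x9 = True.
From the singleton clause (¬x7), x7 = False.
From the singleton clause (¬x1), x1 = False.
From the singleton clause (¬x3), x3 = False.
From the singleton clause (x4), x4 = True.
From the singleton clause (¬x2), x2 = False.
This assignment satisfies each clause.

x1=False; x2=False; x3=False; x4=True; x5=True; x6=True; x7=False; x8=False; x9=True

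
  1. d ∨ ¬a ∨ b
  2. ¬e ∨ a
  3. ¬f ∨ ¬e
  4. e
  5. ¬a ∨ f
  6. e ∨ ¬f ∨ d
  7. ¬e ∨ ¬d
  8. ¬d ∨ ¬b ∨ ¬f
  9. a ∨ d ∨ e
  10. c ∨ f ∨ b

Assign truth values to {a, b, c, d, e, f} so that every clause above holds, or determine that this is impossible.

From the singleton clause (e), e = True.
From the singleton clause (a), a = True.
From the singleton clause (¬f), f = False.
Now (f) is unsatisfied and unit — conflict.

UNSATISFIABLE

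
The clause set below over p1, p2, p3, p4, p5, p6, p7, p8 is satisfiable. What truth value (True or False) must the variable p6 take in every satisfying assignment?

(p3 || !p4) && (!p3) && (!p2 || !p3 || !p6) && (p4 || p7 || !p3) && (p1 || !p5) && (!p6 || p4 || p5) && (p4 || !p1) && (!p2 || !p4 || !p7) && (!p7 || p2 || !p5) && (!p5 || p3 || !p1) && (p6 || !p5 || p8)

Suppose p6 = true.
Unit clause (!p3) forces p3 = false.
Unit clause (!p4) forces p4 = false.
Unit clause (p5) forces p5 = true.
Unit clause (p1) forces p1 = true.
Now (!p1) is unsatisfied and unit — conflict.
So every satisfying assignment has p6 = False.

False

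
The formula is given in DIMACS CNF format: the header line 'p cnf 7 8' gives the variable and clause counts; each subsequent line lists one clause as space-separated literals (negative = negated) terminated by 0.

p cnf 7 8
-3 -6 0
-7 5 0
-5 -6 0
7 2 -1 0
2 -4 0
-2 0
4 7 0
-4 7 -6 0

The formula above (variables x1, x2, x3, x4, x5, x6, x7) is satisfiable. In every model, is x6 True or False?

Suppose x6 = True.
From the singleton clause (¬x3), x3 = False.
From the singleton clause (¬x5), x5 = False.
From the singleton clause (¬x7), x7 = False.
From the singleton clause (¬x2), x2 = False.
From the singleton clause (¬x1), x1 = False.
From the singleton clause (¬x4), x4 = False.
That conflicts with the unit clause (x4).
So every satisfying assignment has x6 = False.

False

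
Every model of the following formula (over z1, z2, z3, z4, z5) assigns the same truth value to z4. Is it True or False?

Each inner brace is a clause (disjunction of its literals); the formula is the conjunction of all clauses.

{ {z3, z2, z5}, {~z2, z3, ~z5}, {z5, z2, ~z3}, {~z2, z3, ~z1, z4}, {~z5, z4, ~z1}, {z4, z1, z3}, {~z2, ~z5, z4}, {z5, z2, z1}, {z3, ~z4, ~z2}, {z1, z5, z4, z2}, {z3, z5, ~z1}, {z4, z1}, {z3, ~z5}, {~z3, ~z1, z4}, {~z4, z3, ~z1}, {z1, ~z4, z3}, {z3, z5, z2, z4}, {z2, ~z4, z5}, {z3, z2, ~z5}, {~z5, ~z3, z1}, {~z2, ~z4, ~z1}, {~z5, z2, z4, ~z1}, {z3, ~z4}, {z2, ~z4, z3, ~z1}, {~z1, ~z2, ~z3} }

Suppose z4 = 0.
The clause (z1) is unit, so z1 = 1.
The clause (~z5) is unit, so z5 = 0.
The clause (z3) is unit, so z3 = 1.
Now (~z3) is unsatisfied and unit — conflict.
So every satisfying assignment has z4 = True.

True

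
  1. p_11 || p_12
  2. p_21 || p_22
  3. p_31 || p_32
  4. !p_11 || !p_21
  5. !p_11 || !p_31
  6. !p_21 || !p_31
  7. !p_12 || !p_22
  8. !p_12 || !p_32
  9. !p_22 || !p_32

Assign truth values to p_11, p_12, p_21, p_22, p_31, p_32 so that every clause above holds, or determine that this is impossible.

UNSATISFIABLE

Branch on p_11: set p_11 = true.
(!p_21) alone gives p_21 = false.
(p_22) alone gives p_22 = true.
(!p_31) alone gives p_31 = false.
(p_32) alone gives p_32 = true.
Now (!p_32) is unsatisfied and unit — conflict.
That branch fails; take p_11 = false instead.
(p_12) alone gives p_12 = true.
(!p_22) alone gives p_22 = false.
(p_21) alone gives p_21 = true.
(!p_31) alone gives p_31 = false.
(p_32) alone gives p_32 = true.
Now (!p_32) is unsatisfied and unit — conflict.
Neither p_11 = true nor p_11 = false works.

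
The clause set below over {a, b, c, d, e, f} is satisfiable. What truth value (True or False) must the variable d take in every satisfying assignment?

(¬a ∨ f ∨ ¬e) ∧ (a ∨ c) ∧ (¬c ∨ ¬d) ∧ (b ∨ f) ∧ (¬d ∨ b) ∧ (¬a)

Suppose d = True.
From the singleton clause (¬c), c = False.
From the singleton clause (a), a = True.
Now (¬a) is unsatisfied and unit — conflict.
So every satisfying assignment has d = False.

False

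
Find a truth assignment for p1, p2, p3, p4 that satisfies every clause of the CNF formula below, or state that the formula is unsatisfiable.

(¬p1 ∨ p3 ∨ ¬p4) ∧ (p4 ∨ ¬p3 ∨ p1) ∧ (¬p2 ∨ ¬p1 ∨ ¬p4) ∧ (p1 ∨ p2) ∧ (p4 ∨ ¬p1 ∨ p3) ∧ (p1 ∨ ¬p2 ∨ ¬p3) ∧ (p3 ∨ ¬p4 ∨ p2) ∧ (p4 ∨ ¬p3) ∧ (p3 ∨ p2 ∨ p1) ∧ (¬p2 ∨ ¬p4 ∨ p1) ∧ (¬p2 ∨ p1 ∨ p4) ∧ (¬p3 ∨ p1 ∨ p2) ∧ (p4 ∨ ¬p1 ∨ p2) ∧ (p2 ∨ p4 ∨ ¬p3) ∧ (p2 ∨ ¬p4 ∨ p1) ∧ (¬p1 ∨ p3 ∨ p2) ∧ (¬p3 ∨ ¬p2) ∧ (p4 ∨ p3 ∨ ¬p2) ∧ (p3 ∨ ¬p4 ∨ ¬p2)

Case p1 = True:
Case p3 = True:
From the singleton clause (p4), p4 = True.
From the singleton clause (¬p2), p2 = False.
Every clause now holds.

p1=True,  p2=False,  p3=True,  p4=True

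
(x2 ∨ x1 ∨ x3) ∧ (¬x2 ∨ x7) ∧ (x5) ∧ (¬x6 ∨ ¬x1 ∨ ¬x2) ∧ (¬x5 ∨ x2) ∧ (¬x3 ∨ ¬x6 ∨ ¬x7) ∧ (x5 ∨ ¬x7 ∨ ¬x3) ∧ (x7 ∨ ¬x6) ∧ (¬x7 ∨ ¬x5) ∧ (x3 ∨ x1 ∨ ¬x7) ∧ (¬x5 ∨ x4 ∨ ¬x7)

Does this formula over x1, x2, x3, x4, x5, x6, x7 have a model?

(x5) alone gives x5 = True.
(x2) alone gives x2 = True.
(x7) alone gives x7 = True.
Now (¬x7) is unsatisfied and unit — conflict.
No assignment satisfies every clause.

No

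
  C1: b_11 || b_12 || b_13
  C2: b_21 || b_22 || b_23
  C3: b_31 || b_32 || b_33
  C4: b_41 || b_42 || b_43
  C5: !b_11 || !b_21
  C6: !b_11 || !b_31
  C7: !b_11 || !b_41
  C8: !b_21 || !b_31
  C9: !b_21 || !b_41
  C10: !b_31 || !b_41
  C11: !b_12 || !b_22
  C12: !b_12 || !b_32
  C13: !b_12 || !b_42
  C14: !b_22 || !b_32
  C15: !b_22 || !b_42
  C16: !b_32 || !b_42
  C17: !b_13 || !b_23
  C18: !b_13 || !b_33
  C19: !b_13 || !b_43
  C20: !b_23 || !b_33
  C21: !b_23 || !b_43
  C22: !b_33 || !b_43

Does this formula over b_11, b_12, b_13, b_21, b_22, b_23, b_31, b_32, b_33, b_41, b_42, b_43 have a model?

No

Try b_11 = false.
Try b_12 = true.
The clause (!b_22) is unit, so b_22 = false.
The clause (!b_32) is unit, so b_32 = false.
The clause (!b_42) is unit, so b_42 = false.
Try b_21 = true.
The clause (!b_31) is unit, so b_31 = false.
The clause (b_33) is unit, so b_33 = true.
The clause (!b_41) is unit, so b_41 = false.
The clause (b_43) is unit, so b_43 = true.
That conflicts with the unit clause (!b_43).
Undo b_21 and try b_21 = false.
The clause (b_23) is unit, so b_23 = true.
The clause (!b_13) is unit, so b_13 = false.
The clause (!b_33) is unit, so b_33 = false.
The clause (b_31) is unit, so b_31 = true.
The clause (!b_41) is unit, so b_41 = false.
The clause (b_43) is unit, so b_43 = true.
That conflicts with the unit clause (!b_43).
Neither b_21 = true nor b_21 = false works.
Undo b_12 and try b_12 = false.
The clause (b_13) is unit, so b_13 = true.
The clause (!b_23) is unit, so b_23 = false.
The clause (!b_33) is unit, so b_33 = false.
The clause (!b_43) is unit, so b_43 = false.
Try b_21 = true.
The clause (!b_31) is unit, so b_31 = false.
The clause (b_32) is unit, so b_32 = true.
The clause (!b_41) is unit, so b_41 = false.
The clause (b_42) is unit, so b_42 = true.
That conflicts with the unit clause (!b_42).
Undo b_21 and try b_21 = false.
The clause (b_22) is unit, so b_22 = true.
The clause (!b_32) is unit, so b_32 = false.
The clause (b_31) is unit, so b_31 = true.
The clause (!b_41) is unit, so b_41 = false.
The clause (b_42) is unit, so b_42 = true.
That conflicts with the unit clause (!b_42).
Neither b_21 = true nor b_21 = false works.
Neither b_12 = true nor b_12 = false works.
Undo b_11 and try b_11 = true.
The clause (!b_21) is unit, so b_21 = false.
The clause (!b_31) is unit, so b_31 = false.
The clause (!b_41) is unit, so b_41 = false.
Try b_22 = true.
The clause (!b_12) is unit, so b_12 = false.
The clause (!b_32) is unit, so b_32 = false.
The clause (b_33) is unit, so b_33 = true.
The clause (!b_42) is unit, so b_42 = false.
The clause (b_43) is unit, so b_43 = true.
That conflicts with the unit clause (!b_43).
Undo b_22 and try b_22 = false.
The clause (b_23) is unit, so b_23 = true.
The clause (!b_13) is unit, so b_13 = false.
The clause (!b_33) is unit, so b_33 = false.
The clause (b_32) is unit, so b_32 = true.
The clause (!b_12) is unit, so b_12 = false.
The clause (!b_42) is unit, so b_42 = false.
The clause (b_43) is unit, so b_43 = true.
That conflicts with the unit clause (!b_43).
Neither b_22 = true nor b_22 = false works.
Neither b_11 = true nor b_11 = false works.
No assignment satisfies every clause.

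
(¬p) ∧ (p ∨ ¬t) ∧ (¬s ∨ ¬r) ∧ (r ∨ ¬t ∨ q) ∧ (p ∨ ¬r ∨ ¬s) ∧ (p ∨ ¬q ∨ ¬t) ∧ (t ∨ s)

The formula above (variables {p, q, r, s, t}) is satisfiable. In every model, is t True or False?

False

Suppose t = True.
(¬p) alone gives p = False.
But (p) is also a unit clause — contradiction.
So every satisfying assignment has t = False.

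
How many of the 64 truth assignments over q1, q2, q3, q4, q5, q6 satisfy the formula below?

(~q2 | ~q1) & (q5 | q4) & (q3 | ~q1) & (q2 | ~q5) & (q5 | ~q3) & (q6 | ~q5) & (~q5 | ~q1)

There are 2^6 = 64 truth assignments over (q1, q2, q3, q4, q5, q6).
Split on q3. With q3 = 1, the clauses containing q3 are satisfied and ~q3 drops from the rest; 2 of the 2^5 = 32 assignments to the other variables satisfy what remains.
With q3 = 0, by the same count on the reduced clause set, 6 assignments work.
Total: 2 + 6 = 8.

8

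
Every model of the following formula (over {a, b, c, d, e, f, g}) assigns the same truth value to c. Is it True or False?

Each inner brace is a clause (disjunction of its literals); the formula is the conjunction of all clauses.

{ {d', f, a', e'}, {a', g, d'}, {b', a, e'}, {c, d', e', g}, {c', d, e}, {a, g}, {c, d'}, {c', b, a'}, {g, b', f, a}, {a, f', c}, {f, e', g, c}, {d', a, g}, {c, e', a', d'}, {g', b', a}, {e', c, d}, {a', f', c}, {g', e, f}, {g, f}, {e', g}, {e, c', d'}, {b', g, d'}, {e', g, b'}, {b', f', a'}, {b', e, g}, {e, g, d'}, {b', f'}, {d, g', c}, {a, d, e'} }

True

Suppose c = 0.
The clause (d') is unit, so d = 0.
The clause (e') is unit, so e = 0.
The clause (g') is unit, so g = 0.
The clause (a) is unit, so a = 1.
The clause (f') is unit, so f = 0.
That conflicts with the unit clause (f).
So every satisfying assignment has c = True.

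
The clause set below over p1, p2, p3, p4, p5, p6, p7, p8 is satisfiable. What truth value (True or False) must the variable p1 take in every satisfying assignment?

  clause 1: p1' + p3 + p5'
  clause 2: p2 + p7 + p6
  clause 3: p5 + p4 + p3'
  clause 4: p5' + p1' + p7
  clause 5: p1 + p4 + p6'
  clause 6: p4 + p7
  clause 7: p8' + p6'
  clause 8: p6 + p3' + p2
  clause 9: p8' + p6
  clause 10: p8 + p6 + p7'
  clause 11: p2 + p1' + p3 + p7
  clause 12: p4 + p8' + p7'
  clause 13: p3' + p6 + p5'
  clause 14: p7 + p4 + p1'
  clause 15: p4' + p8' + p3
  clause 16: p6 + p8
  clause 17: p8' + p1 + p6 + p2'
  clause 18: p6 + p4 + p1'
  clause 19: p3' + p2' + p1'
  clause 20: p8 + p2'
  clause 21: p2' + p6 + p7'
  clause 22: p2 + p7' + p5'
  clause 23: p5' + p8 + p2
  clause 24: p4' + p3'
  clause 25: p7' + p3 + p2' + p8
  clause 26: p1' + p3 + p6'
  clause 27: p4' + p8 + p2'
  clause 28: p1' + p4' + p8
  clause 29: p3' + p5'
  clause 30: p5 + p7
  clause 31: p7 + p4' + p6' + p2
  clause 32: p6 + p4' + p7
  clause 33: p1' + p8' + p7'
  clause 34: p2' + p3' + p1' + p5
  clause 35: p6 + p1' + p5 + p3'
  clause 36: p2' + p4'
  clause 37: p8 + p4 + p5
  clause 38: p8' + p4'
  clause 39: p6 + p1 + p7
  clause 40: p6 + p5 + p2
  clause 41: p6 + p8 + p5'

Suppose p1 = 1.
Try p3 = 1.
Unit clause (p2') forces p2 = 0.
Unit clause (p6) forces p6 = 1.
Unit clause (p8') forces p8 = 0.
Unit clause (p5') forces p5 = 0.
Unit clause (p4) forces p4 = 1.
But (p4') is also a unit clause — contradiction.
Undo p3 and try p3 = 0.
Unit clause (p5') forces p5 = 0.
Unit clause (p6') forces p6 = 0.
Unit clause (p8') forces p8 = 0.
But (p8) is also a unit clause — contradiction.
Both values of p3 lead to a conflict.
So every satisfying assignment has p1 = False.

False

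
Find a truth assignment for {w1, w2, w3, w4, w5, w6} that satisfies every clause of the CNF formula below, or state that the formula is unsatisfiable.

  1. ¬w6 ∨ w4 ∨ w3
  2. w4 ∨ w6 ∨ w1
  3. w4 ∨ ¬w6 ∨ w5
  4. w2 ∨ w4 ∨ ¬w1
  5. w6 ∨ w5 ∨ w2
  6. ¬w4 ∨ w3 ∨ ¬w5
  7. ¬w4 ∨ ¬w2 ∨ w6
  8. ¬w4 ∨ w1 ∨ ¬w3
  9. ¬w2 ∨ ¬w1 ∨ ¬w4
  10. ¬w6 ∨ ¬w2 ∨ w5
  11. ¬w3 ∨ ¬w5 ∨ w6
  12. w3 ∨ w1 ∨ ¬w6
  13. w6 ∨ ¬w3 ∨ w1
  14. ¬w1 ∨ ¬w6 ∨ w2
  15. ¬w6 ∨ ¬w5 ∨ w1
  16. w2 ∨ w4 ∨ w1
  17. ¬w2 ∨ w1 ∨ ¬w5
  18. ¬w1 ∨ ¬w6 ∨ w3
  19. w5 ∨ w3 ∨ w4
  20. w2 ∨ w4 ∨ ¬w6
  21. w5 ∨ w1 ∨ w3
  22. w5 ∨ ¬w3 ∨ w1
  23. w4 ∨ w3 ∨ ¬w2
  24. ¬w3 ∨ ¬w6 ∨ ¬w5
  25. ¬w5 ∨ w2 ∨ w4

Try w6 = False.
Try w4 = False.
Unit clause (w1) forces w1 = True.
Unit clause (w2) forces w2 = True.
Unit clause (w3) forces w3 = True.
Unit clause (¬w5) forces w5 = False.
This assignment satisfies each clause.

w1 ↦ True; w2 ↦ True; w3 ↦ True; w4 ↦ False; w5 ↦ False; w6 ↦ False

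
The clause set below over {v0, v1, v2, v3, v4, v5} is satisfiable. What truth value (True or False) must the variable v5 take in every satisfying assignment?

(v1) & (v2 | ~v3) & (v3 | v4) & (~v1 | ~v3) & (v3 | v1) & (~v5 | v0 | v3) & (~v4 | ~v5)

Suppose v5 = 1.
Unit clause (v1) forces v1 = 1.
Unit clause (~v3) forces v3 = 0.
Unit clause (v4) forces v4 = 1.
But (~v4) is also a unit clause — contradiction.
So every satisfying assignment has v5 = False.

False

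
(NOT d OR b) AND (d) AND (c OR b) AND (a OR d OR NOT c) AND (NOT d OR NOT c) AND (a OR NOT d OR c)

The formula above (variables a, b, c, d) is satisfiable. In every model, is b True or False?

True

Suppose b = false.
From the singleton clause (NOT d), d = false.
But (d) is also a unit clause — contradiction.
So every satisfying assignment has b = True.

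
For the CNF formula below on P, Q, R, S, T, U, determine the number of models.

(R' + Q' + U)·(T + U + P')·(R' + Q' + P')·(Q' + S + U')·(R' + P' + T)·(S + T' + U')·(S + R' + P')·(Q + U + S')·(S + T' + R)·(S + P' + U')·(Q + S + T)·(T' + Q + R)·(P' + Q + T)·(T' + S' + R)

11

There are 2^6 = 64 truth assignments over (P, Q, R, S, T, U).
Split on U. With U = 1, the clauses containing U are satisfied and U' drops from the rest; 8 of the 2^5 = 32 assignments to the other variables satisfy what remains.
With U = 0, by the same count on the reduced clause set, 3 assignments work.
(One model: P=F, Q=F, R=F, S=T, T=F, U=T.)
Total: 8 + 3 = 11.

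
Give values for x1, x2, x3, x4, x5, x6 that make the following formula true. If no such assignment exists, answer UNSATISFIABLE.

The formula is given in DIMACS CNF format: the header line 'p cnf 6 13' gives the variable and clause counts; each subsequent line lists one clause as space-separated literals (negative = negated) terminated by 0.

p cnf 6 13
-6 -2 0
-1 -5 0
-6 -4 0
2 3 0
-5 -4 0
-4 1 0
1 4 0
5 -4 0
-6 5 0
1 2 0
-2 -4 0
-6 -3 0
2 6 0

Suppose x6 = False.
From the singleton clause (x2), x2 = True.
From the singleton clause (¬x4), x4 = False.
From the singleton clause (x1), x1 = True.
From the singleton clause (¬x5), x5 = False.
Every clause is now satisfied; x3 is unconstrained.

x1=True, x2=True, x3=False, x4=False, x5=False, x6=False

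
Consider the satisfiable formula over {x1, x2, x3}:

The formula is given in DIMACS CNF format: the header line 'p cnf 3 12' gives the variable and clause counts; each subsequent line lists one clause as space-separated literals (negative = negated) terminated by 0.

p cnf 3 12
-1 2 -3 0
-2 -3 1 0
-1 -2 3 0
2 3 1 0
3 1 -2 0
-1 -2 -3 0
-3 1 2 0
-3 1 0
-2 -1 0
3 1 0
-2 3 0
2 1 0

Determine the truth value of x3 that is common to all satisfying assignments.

Suppose x3 = True.
The clause (x1) is unit, so x1 = True.
The clause (x2) is unit, so x2 = True.
That conflicts with the unit clause (¬x2).
So every satisfying assignment has x3 = False.

False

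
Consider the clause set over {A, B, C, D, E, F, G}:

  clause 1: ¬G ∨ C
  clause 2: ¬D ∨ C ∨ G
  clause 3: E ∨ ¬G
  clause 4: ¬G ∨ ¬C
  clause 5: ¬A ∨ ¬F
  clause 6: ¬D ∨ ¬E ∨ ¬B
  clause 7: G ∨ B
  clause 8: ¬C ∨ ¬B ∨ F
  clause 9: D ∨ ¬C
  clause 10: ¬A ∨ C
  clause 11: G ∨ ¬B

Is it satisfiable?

Case G = False:
(B) alone gives B = True.
But (¬B) is also a unit clause — contradiction.
That branch fails; take G = True instead.
(C) alone gives C = True.
But (¬C) is also a unit clause — contradiction.
Either choice for G ends in contradiction.
No assignment satisfies every clause.

Unsatisfiable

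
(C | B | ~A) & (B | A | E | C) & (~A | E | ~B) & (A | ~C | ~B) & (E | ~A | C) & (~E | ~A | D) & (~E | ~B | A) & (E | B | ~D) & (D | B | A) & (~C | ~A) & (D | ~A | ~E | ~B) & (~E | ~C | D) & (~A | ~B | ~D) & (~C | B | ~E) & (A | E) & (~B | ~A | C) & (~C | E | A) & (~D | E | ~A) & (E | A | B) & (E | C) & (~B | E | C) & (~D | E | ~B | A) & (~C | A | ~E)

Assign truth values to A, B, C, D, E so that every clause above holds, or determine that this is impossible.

Case C = 0:
(E) alone gives E = 1.
Case B = 0:
(~A) alone gives A = 0.
(D) alone gives D = 1.
All clauses are satisfied.

A=0, B=0, C=0, D=1, E=1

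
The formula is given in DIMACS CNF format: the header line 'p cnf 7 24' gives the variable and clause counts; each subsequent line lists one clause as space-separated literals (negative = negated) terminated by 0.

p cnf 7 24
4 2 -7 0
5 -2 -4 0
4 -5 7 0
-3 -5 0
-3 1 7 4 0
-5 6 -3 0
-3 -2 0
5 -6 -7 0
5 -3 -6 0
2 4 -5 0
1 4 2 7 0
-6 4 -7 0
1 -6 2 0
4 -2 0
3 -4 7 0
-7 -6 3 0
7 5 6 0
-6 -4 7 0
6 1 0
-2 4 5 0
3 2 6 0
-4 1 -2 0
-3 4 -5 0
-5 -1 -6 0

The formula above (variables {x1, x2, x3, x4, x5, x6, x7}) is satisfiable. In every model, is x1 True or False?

True

Suppose x1 = False.
From the singleton clause (x6), x6 = True.
From the singleton clause (x2), x2 = True.
From the singleton clause (¬x3), x3 = False.
From the singleton clause (x4), x4 = True.
Now (¬x4) is unsatisfied and unit — conflict.
So every satisfying assignment has x1 = True.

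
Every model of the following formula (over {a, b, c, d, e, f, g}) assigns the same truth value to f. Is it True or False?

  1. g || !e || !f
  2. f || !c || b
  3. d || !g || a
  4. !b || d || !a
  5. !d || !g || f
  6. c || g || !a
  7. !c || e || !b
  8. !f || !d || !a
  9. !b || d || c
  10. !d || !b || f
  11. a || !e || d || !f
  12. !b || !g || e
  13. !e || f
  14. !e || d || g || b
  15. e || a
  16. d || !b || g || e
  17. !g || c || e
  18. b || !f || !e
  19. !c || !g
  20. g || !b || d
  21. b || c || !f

Suppose f = false.
From the singleton clause (!e), e = false.
From the singleton clause (a), a = true.
Suppose c = false.
From the singleton clause (g), g = true.
But (!g) is also a unit clause — contradiction.
So c must be the other value — set c = true.
From the singleton clause (b), b = true.
But (!b) is also a unit clause — contradiction.
Neither c = true nor c = false works.
So every satisfying assignment has f = True.

True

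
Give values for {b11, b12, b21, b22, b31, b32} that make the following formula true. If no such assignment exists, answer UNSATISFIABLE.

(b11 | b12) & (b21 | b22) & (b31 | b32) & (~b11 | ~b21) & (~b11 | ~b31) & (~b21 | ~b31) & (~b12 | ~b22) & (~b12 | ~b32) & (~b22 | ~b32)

UNSATISFIABLE

Case b11 = 1:
(~b21) alone gives b21 = 0.
(b22) alone gives b22 = 1.
(~b31) alone gives b31 = 0.
(b32) alone gives b32 = 1.
Now (~b32) is unsatisfied and unit — conflict.
That branch fails; take b11 = 0 instead.
(b12) alone gives b12 = 1.
(~b22) alone gives b22 = 0.
(b21) alone gives b21 = 1.
(~b31) alone gives b31 = 0.
(b32) alone gives b32 = 1.
Now (~b32) is unsatisfied and unit — conflict.
Both values of b11 lead to a conflict.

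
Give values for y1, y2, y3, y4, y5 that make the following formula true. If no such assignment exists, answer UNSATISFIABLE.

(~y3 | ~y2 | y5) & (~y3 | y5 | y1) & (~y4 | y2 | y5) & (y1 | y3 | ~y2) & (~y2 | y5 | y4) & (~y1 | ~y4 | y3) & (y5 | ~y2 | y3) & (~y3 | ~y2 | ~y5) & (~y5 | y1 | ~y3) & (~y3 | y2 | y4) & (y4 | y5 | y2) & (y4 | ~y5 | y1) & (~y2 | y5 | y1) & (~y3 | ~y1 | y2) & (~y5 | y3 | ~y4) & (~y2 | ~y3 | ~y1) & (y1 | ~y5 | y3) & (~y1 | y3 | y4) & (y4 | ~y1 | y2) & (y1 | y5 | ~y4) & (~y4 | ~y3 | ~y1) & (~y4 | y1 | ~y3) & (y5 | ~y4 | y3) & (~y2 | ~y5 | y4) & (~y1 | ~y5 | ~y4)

UNSATISFIABLE

Suppose y3 = 0.
Suppose y1 = 1.
(~y4) alone gives y4 = 0.
But (y4) is also a unit clause — contradiction.
So y1 must be the other value — set y1 = 0.
(~y2) alone gives y2 = 0.
(~y5) alone gives y5 = 0.
(~y4) alone gives y4 = 0.
But (y4) is also a unit clause — contradiction.
Both values of y1 lead to a conflict.
So y3 must be the other value — set y3 = 1.
Suppose y2 = 0.
(y4) alone gives y4 = 1.
(y5) alone gives y5 = 1.
(y1) alone gives y1 = 1.
But (~y1) is also a unit clause — contradiction.
So y2 must be the other value — set y2 = 1.
(y5) alone gives y5 = 1.
But (~y5) is also a unit clause — contradiction.
Both values of y2 lead to a conflict.
Both values of y3 lead to a conflict.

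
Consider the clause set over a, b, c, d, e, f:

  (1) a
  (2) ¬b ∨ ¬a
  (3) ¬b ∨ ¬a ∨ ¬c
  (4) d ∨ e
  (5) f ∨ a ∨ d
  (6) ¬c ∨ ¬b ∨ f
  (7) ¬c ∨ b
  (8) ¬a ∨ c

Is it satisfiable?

No

The clause (a) is unit, so a = True.
The clause (¬b) is unit, so b = False.
The clause (¬c) is unit, so c = False.
But (c) is also a unit clause — contradiction.
No assignment satisfies every clause.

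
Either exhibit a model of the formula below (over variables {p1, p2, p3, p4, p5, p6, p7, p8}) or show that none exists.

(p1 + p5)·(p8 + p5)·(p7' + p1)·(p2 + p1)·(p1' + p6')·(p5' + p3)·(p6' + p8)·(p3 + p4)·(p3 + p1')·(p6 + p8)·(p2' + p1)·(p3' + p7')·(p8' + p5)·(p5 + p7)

Suppose p1 = 1.
From the singleton clause (p6'), p6 = 0.
From the singleton clause (p3), p3 = 1.
From the singleton clause (p8), p8 = 1.
From the singleton clause (p7'), p7 = 0.
From the singleton clause (p5), p5 = 1.
No clause remains; p2, p4 are free.

p1 ↦ 1,  p2 ↦ 0,  p3 ↦ 1,  p4 ↦ 1,  p5 ↦ 1,  p6 ↦ 0,  p7 ↦ 0,  p8 ↦ 1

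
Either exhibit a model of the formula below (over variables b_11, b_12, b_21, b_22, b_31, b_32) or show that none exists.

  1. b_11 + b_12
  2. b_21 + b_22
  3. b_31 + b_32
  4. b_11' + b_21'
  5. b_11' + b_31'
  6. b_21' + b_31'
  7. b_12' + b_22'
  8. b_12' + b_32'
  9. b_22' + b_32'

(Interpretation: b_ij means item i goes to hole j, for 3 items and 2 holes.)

UNSATISFIABLE

Suppose b_11 = 1.
The clause (b_21') is unit, so b_21 = 0.
The clause (b_22) is unit, so b_22 = 1.
The clause (b_31') is unit, so b_31 = 0.
The clause (b_32) is unit, so b_32 = 1.
Now (b_32') is unsatisfied and unit — conflict.
Undo b_11 and try b_11 = 0.
The clause (b_12) is unit, so b_12 = 1.
The clause (b_22') is unit, so b_22 = 0.
The clause (b_21) is unit, so b_21 = 1.
The clause (b_31') is unit, so b_31 = 0.
The clause (b_32) is unit, so b_32 = 1.
Now (b_32') is unsatisfied and unit — conflict.
Both values of b_11 lead to a conflict.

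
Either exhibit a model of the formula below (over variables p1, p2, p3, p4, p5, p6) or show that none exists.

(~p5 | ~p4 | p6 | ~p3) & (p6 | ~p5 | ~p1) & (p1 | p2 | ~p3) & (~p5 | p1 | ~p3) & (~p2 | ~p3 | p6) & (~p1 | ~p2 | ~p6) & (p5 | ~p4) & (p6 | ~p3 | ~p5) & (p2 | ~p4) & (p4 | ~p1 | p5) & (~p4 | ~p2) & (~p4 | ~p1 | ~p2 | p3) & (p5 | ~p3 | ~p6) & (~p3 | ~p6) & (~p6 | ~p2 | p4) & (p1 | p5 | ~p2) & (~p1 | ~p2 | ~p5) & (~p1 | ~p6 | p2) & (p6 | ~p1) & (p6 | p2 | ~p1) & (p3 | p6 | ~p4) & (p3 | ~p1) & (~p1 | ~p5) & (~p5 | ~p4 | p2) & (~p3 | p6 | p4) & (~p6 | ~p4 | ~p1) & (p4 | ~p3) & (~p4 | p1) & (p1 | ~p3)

Suppose p5 = 0.
Unit clause (~p4) forces p4 = 0.
Unit clause (~p1) forces p1 = 0.
Unit clause (~p2) forces p2 = 0.
Unit clause (~p3) forces p3 = 0.
Every clause is now satisfied; p6 is unconstrained.

p1=0,  p2=0,  p3=0,  p4=0,  p5=0,  p6=0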